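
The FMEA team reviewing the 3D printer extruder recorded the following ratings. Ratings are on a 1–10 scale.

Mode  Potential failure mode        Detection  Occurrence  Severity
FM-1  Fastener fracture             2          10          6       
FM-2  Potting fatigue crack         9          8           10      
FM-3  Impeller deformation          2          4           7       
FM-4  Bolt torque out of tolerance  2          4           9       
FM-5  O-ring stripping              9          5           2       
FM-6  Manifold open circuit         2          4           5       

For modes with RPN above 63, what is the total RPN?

RPN = Severity × Occurrence × Detection:
  FM-1: 6 × 10 × 2 = 120
  FM-2: 10 × 8 × 9 = 720
  FM-3: 7 × 4 × 2 = 56
  FM-4: 9 × 4 × 2 = 72
  FM-5: 2 × 5 × 9 = 90
  FM-6: 5 × 4 × 2 = 40
RPN > 63: FM-1 (120), FM-2 (720), FM-4 (72), FM-5 (90).
Sum: 120 + 720 + 72 + 90 = 1002.

1002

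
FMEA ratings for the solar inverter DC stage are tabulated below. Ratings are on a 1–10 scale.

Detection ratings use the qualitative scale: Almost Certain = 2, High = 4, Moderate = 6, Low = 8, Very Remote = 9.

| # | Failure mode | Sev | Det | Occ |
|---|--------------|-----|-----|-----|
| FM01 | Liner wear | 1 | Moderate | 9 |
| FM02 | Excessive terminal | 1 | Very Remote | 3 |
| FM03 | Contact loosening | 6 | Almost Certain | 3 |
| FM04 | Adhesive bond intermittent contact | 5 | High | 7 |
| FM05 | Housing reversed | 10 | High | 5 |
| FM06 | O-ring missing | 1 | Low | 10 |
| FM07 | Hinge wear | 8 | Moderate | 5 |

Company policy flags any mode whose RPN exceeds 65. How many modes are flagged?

4

RPN = Severity × Occurrence × Detection:
  FM01: 1 × 9 × 6 = 54
  FM02: 1 × 3 × 9 = 27
  FM03: 6 × 3 × 2 = 36
  FM04: 5 × 7 × 4 = 140
  FM05: 10 × 5 × 4 = 200
  FM06: 1 × 10 × 8 = 80
  FM07: 8 × 5 × 6 = 240
Modes with RPN > 65: FM04 (140), FM05 (200), FM06 (80), FM07 (240) → 4.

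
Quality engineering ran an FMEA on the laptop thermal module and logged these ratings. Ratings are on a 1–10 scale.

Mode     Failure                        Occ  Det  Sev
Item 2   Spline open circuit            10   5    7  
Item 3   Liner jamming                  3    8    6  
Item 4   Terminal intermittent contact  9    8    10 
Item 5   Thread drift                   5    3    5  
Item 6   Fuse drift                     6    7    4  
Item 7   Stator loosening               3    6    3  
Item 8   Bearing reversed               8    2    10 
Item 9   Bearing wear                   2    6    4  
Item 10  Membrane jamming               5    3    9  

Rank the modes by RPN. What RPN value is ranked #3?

168

RPN = Severity × Occurrence × Detection:
  Item 2: 7 × 10 × 5 = 350
  Item 3: 6 × 3 × 8 = 144
  Item 4: 10 × 9 × 8 = 720
  Item 5: 5 × 5 × 3 = 75
  Item 6: 4 × 6 × 7 = 168
  Item 7: 3 × 3 × 6 = 54
  Item 8: 10 × 8 × 2 = 160
  Item 9: 4 × 2 × 6 = 48
  Item 10: 9 × 5 × 3 = 135
Sorted descending: 720, 350, 168, 160, 144, 135, 75, 54, 48.
The third-highest RPN is 168 (Item 6).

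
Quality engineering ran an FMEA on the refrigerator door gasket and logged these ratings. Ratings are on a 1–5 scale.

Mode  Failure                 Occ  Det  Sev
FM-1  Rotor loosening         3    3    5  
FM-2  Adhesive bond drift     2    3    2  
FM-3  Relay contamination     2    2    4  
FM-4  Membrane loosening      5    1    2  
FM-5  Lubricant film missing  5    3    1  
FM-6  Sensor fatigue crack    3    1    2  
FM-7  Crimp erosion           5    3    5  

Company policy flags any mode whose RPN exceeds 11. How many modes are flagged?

5

RPN = Severity × Occurrence × Detection:
  FM-1: 5 × 3 × 3 = 45
  FM-2: 2 × 2 × 3 = 12
  FM-3: 4 × 2 × 2 = 16
  FM-4: 2 × 5 × 1 = 10
  FM-5: 1 × 5 × 3 = 15
  FM-6: 2 × 3 × 1 = 6
  FM-7: 5 × 5 × 3 = 75
Modes with RPN > 11: FM-1 (45), FM-2 (12), FM-3 (16), FM-5 (15), FM-7 (75) → 5.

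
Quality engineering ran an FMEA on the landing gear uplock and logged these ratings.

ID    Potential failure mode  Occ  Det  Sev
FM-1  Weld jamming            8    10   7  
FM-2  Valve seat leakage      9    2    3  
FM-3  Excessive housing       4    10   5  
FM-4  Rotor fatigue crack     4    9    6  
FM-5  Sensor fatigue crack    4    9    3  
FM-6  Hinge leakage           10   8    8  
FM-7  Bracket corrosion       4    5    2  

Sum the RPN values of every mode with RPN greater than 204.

RPN = Severity × Occurrence × Detection:
  FM-1: 7 × 8 × 10 = 560
  FM-2: 3 × 9 × 2 = 54
  FM-3: 5 × 4 × 10 = 200
  FM-4: 6 × 4 × 9 = 216
  FM-5: 3 × 4 × 9 = 108
  FM-6: 8 × 10 × 8 = 640
  FM-7: 2 × 4 × 5 = 40
RPN > 204: FM-1 (560), FM-4 (216), FM-6 (640).
Sum: 560 + 216 + 640 = 1416.

1416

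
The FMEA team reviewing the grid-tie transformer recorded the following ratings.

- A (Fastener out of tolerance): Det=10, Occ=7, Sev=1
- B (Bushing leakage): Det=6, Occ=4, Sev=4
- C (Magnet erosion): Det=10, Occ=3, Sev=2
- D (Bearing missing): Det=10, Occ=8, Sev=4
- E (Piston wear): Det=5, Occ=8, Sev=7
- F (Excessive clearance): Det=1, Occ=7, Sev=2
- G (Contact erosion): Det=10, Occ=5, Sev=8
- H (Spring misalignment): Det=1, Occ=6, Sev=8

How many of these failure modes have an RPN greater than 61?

RPN = Severity × Occurrence × Detection:
  A: 1 × 7 × 10 = 70
  B: 4 × 4 × 6 = 96
  C: 2 × 3 × 10 = 60
  D: 4 × 8 × 10 = 320
  E: 7 × 8 × 5 = 280
  F: 2 × 7 × 1 = 14
  G: 8 × 5 × 10 = 400
  H: 8 × 6 × 1 = 48
Modes with RPN > 61: A (70), B (96), D (320), E (280), G (400) → 5.

5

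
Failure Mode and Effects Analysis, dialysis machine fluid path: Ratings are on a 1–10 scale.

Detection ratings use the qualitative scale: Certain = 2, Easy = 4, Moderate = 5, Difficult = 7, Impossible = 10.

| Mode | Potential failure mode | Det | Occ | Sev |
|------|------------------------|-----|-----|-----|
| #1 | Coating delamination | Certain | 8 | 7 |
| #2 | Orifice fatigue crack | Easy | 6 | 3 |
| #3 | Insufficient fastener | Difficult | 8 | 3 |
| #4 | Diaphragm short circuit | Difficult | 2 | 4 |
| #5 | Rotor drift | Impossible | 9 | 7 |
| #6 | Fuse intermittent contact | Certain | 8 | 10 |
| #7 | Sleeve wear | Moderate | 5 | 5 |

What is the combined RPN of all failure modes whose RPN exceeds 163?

798

RPN = Severity × Occurrence × Detection:
  #1: 7 × 8 × 2 = 112
  #2: 3 × 6 × 4 = 72
  #3: 3 × 8 × 7 = 168
  #4: 4 × 2 × 7 = 56
  #5: 7 × 9 × 10 = 630
  #6: 10 × 8 × 2 = 160
  #7: 5 × 5 × 5 = 125
RPN > 163: #3 (168), #5 (630).
Sum: 168 + 630 = 798.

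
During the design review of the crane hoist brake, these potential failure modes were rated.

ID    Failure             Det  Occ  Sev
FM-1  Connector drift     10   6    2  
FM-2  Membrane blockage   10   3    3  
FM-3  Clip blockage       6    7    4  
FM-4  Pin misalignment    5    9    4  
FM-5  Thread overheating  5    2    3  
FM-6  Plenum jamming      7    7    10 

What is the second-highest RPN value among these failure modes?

180

RPN = Severity × Occurrence × Detection:
  FM-1: 2 × 6 × 10 = 120
  FM-2: 3 × 3 × 10 = 90
  FM-3: 4 × 7 × 6 = 168
  FM-4: 4 × 9 × 5 = 180
  FM-5: 3 × 2 × 5 = 30
  FM-6: 10 × 7 × 7 = 490
Sorted descending: 490, 180, 168, 120, 90, 30.
The second-highest RPN is 180 (FM-4).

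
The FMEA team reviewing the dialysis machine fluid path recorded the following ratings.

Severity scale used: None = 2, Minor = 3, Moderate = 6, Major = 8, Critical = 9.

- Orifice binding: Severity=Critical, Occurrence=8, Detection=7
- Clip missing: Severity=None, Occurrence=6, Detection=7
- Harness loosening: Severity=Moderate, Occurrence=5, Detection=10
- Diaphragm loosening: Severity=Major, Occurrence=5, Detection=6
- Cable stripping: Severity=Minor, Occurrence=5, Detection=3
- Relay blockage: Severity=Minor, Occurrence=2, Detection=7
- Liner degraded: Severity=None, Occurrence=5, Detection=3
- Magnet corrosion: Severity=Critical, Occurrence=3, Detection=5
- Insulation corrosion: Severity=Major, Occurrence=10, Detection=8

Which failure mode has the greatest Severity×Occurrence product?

Criticality = Severity × Occurrence:
  Orifice binding: 9 × 8 = 72
  Clip missing: 2 × 6 = 12
  Harness loosening: 6 × 5 = 30
  Diaphragm loosening: 8 × 5 = 40
  Cable stripping: 3 × 5 = 15
  Relay blockage: 3 × 2 = 6
  Liner degraded: 2 × 5 = 10
  Magnet corrosion: 9 × 3 = 27
  Insulation corrosion: 8 × 10 = 80
Highest criticality is 80 → Insulation corrosion.

Insulation corrosion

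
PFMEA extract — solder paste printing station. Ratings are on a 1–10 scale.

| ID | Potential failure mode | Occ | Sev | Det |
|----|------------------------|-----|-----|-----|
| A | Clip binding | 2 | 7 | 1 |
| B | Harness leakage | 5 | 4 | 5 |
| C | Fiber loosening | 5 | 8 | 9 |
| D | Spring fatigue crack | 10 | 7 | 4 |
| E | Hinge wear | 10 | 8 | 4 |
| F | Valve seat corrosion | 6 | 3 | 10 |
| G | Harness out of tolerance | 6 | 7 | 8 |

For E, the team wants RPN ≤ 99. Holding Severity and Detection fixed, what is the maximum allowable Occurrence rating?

3

E: S=8, O=10, D=4 → current RPN = 320.
Fixed product = 32. Need 32 × O ≤ 99, so O ≤ 99/32 = 3.09.
Maximum integer Occurrence rating = 3 (gives RPN 96; O=4 would give 128 > 99).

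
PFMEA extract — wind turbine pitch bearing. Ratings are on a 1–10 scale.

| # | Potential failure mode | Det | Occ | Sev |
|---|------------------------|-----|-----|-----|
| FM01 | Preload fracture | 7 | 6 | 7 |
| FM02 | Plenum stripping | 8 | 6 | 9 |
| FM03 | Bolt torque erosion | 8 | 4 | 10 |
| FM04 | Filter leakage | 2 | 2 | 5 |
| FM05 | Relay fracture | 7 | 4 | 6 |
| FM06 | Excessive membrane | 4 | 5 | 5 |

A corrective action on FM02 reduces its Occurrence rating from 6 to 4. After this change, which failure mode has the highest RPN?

FM03

RPN = Severity × Occurrence × Detection:
  FM01: 7 × 6 × 7 = 294
  FM02: 9 × 6 × 8 = 432
  FM03: 10 × 4 × 8 = 320
  FM04: 5 × 2 × 2 = 20
  FM05: 6 × 4 × 7 = 168
  FM06: 5 × 5 × 4 = 100
After action: FM02 → 9 × 4 × 8 = 288.
Revised RPNs: FM03=320, FM01=294, FM02=288, FM05=168, FM06=100, FM04=20.
Highest is now FM03 (320).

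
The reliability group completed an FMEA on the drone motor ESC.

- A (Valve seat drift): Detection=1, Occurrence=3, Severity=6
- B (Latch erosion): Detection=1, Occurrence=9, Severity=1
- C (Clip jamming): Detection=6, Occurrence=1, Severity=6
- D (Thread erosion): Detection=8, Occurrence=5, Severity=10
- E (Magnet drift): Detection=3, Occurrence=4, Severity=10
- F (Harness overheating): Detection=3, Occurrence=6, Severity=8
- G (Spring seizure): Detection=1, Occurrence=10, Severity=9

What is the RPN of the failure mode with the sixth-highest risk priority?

RPN = Severity × Occurrence × Detection:
  A: 6 × 3 × 1 = 18
  B: 1 × 9 × 1 = 9
  C: 6 × 1 × 6 = 36
  D: 10 × 5 × 8 = 400
  E: 10 × 4 × 3 = 120
  F: 8 × 6 × 3 = 144
  G: 9 × 10 × 1 = 90
Sorted descending: 400, 144, 120, 90, 36, 18, 9.
The sixth-highest RPN is 18 (A).

18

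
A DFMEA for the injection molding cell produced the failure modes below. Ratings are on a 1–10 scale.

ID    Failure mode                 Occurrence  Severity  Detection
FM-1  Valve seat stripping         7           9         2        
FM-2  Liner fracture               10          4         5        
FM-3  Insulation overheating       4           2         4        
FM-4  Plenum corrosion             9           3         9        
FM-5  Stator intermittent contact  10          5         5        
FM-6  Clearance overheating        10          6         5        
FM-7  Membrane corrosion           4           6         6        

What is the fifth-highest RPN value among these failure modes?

RPN = Severity × Occurrence × Detection:
  FM-1: 9 × 7 × 2 = 126
  FM-2: 4 × 10 × 5 = 200
  FM-3: 2 × 4 × 4 = 32
  FM-4: 3 × 9 × 9 = 243
  FM-5: 5 × 10 × 5 = 250
  FM-6: 6 × 10 × 5 = 300
  FM-7: 6 × 4 × 6 = 144
Sorted descending: 300, 250, 243, 200, 144, 126, 32.
The fifth-highest RPN is 144 (FM-7).

144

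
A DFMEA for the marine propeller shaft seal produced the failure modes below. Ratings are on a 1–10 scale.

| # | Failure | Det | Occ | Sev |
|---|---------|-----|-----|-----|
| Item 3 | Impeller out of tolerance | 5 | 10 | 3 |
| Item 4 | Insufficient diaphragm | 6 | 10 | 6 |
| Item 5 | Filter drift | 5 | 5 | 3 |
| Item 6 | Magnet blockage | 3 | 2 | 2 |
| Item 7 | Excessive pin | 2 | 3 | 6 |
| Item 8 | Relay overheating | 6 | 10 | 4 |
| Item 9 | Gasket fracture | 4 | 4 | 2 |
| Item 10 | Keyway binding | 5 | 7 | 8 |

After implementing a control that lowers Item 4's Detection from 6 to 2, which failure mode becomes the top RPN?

Item 10

RPN = Severity × Occurrence × Detection:
  Item 3: 3 × 10 × 5 = 150
  Item 4: 6 × 10 × 6 = 360
  Item 5: 3 × 5 × 5 = 75
  Item 6: 2 × 2 × 3 = 12
  Item 7: 6 × 3 × 2 = 36
  Item 8: 4 × 10 × 6 = 240
  Item 9: 2 × 4 × 4 = 32
  Item 10: 8 × 7 × 5 = 280
After action: Item 4 → 6 × 10 × 2 = 120.
Revised RPNs: Item 10=280, Item 8=240, Item 3=150, Item 4=120, Item 5=75, Item 7=36, Item 9=32, Item 6=12.
Highest is now Item 10 (280).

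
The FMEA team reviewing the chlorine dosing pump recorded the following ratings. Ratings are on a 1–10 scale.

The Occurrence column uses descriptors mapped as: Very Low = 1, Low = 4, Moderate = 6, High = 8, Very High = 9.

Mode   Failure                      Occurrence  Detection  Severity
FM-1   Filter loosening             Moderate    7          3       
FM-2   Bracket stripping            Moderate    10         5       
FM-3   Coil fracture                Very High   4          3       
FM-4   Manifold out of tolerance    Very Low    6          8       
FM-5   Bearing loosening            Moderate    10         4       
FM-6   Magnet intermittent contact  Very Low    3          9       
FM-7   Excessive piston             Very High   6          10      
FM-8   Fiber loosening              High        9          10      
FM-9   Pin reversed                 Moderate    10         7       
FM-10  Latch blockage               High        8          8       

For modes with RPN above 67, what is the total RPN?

2966

RPN = Severity × Occurrence × Detection:
  FM-1: 3 × 6 × 7 = 126
  FM-2: 5 × 6 × 10 = 300
  FM-3: 3 × 9 × 4 = 108
  FM-4: 8 × 1 × 6 = 48
  FM-5: 4 × 6 × 10 = 240
  FM-6: 9 × 1 × 3 = 27
  FM-7: 10 × 9 × 6 = 540
  FM-8: 10 × 8 × 9 = 720
  FM-9: 7 × 6 × 10 = 420
  FM-10: 8 × 8 × 8 = 512
RPN > 67: FM-1 (126), FM-2 (300), FM-3 (108), FM-5 (240), FM-7 (540), FM-8 (720), FM-9 (420), FM-10 (512).
Sum: 126 + 300 + 108 + 240 + 540 + 720 + 420 + 512 = 2966.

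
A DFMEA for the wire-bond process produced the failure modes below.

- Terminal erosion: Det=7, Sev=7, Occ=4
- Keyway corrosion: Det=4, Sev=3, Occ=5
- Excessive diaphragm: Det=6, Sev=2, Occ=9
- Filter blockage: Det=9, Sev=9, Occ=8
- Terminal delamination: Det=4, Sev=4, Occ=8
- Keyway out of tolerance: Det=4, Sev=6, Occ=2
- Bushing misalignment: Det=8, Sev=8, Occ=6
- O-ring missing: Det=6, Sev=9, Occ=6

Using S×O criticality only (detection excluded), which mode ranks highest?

Criticality = Severity × Occurrence:
  Terminal erosion: 7 × 4 = 28
  Keyway corrosion: 3 × 5 = 15
  Excessive diaphragm: 2 × 9 = 18
  Filter blockage: 9 × 8 = 72
  Terminal delamination: 4 × 8 = 32
  Keyway out of tolerance: 6 × 2 = 12
  Bushing misalignment: 8 × 6 = 48
  O-ring missing: 9 × 6 = 54
Highest criticality is 72 → Filter blockage.

Filter blockage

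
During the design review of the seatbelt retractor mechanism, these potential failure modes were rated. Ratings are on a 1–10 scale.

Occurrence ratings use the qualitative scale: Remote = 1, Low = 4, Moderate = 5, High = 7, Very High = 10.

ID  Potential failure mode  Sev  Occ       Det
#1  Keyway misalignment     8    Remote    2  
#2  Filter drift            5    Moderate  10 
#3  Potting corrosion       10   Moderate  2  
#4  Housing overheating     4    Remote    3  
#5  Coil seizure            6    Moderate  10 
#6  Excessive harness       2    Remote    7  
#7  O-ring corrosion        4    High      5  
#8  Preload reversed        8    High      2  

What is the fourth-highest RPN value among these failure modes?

RPN = Severity × Occurrence × Detection:
  #1: 8 × 1 × 2 = 16
  #2: 5 × 5 × 10 = 250
  #3: 10 × 5 × 2 = 100
  #4: 4 × 1 × 3 = 12
  #5: 6 × 5 × 10 = 300
  #6: 2 × 1 × 7 = 14
  #7: 4 × 7 × 5 = 140
  #8: 8 × 7 × 2 = 112
Sorted descending: 300, 250, 140, 112, 100, 16, 14, 12.
The fourth-highest RPN is 112 (#8).

112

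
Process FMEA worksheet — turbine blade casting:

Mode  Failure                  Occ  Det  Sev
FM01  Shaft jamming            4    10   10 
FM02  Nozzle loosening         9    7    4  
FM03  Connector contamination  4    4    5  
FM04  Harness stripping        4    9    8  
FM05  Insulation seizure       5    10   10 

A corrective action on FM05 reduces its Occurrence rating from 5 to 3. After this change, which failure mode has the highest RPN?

FM01

RPN = Severity × Occurrence × Detection:
  FM01: 10 × 4 × 10 = 400
  FM02: 4 × 9 × 7 = 252
  FM03: 5 × 4 × 4 = 80
  FM04: 8 × 4 × 9 = 288
  FM05: 10 × 5 × 10 = 500
After action: FM05 → 10 × 3 × 10 = 300.
Revised RPNs: FM01=400, FM05=300, FM04=288, FM02=252, FM03=80.
Highest is now FM01 (400).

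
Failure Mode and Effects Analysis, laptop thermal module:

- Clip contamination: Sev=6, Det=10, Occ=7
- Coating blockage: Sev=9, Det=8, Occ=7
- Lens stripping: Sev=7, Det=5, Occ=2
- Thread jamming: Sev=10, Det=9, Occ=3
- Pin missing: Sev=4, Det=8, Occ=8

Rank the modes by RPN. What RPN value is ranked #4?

RPN = Severity × Occurrence × Detection:
  Clip contamination: 6 × 7 × 10 = 420
  Coating blockage: 9 × 7 × 8 = 504
  Lens stripping: 7 × 2 × 5 = 70
  Thread jamming: 10 × 3 × 9 = 270
  Pin missing: 4 × 8 × 8 = 256
Sorted descending: 504, 420, 270, 256, 70.
The fourth-highest RPN is 256 (Pin missing).

256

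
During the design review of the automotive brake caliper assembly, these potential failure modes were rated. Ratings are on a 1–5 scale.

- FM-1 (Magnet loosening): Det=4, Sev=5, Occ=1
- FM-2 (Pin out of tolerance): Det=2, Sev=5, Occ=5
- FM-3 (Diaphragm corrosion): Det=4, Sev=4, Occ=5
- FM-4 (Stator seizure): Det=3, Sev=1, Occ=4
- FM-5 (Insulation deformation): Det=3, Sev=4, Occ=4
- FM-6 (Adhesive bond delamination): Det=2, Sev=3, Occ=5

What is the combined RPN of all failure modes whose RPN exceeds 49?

130

RPN = Severity × Occurrence × Detection:
  FM-1: 5 × 1 × 4 = 20
  FM-2: 5 × 5 × 2 = 50
  FM-3: 4 × 5 × 4 = 80
  FM-4: 1 × 4 × 3 = 12
  FM-5: 4 × 4 × 3 = 48
  FM-6: 3 × 5 × 2 = 30
RPN > 49: FM-2 (50), FM-3 (80).
Sum: 50 + 80 = 130.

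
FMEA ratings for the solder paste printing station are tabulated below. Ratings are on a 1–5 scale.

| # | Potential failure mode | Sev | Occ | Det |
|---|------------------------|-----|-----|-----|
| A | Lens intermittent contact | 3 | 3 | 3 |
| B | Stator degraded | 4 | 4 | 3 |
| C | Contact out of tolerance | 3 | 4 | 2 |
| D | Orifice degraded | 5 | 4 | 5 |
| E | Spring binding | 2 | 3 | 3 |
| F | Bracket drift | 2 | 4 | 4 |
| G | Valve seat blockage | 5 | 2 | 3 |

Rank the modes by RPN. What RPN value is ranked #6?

24

RPN = Severity × Occurrence × Detection:
  A: 3 × 3 × 3 = 27
  B: 4 × 4 × 3 = 48
  C: 3 × 4 × 2 = 24
  D: 5 × 4 × 5 = 100
  E: 2 × 3 × 3 = 18
  F: 2 × 4 × 4 = 32
  G: 5 × 2 × 3 = 30
Sorted descending: 100, 48, 32, 30, 27, 24, 18.
The sixth-highest RPN is 24 (C).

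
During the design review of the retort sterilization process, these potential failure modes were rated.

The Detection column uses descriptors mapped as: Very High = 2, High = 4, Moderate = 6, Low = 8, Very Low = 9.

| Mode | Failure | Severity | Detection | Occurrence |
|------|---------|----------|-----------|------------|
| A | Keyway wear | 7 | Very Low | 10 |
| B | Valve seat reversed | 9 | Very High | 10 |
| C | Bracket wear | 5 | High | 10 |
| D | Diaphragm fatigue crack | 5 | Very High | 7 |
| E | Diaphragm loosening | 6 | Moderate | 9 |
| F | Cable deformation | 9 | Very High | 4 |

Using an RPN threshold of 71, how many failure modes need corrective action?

5

RPN = Severity × Occurrence × Detection:
  A: 7 × 10 × 9 = 630
  B: 9 × 10 × 2 = 180
  C: 5 × 10 × 4 = 200
  D: 5 × 7 × 2 = 70
  E: 6 × 9 × 6 = 324
  F: 9 × 4 × 2 = 72
Modes with RPN ≥ 71: A (630), B (180), C (200), E (324), F (72) → 5.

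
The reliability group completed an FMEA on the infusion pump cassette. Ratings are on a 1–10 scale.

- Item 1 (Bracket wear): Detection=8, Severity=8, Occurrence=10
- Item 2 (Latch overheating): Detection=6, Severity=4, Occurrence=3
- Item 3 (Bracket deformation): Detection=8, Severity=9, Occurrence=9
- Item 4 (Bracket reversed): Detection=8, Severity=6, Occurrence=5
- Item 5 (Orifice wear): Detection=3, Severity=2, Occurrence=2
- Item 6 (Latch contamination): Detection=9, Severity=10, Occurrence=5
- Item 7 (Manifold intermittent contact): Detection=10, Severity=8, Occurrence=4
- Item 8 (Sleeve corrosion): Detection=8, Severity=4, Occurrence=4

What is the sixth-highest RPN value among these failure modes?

RPN = Severity × Occurrence × Detection:
  Item 1: 8 × 10 × 8 = 640
  Item 2: 4 × 3 × 6 = 72
  Item 3: 9 × 9 × 8 = 648
  Item 4: 6 × 5 × 8 = 240
  Item 5: 2 × 2 × 3 = 12
  Item 6: 10 × 5 × 9 = 450
  Item 7: 8 × 4 × 10 = 320
  Item 8: 4 × 4 × 8 = 128
Sorted descending: 648, 640, 450, 320, 240, 128, 72, 12.
The sixth-highest RPN is 128 (Item 8).

128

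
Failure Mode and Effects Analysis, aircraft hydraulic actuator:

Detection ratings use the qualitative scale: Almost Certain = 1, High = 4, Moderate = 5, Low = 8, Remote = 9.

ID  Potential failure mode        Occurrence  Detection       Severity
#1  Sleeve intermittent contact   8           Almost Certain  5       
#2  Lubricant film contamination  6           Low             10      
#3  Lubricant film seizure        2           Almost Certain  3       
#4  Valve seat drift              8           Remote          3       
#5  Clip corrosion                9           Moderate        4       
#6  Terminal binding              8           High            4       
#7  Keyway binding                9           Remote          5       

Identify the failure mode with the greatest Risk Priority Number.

#2

RPN = Severity × Occurrence × Detection:
  #1: 5 × 8 × 1 = 40
  #2: 10 × 6 × 8 = 480
  #3: 3 × 2 × 1 = 6
  #4: 3 × 8 × 9 = 216
  #5: 4 × 9 × 5 = 180
  #6: 4 × 8 × 4 = 128
  #7: 5 × 9 × 9 = 405
Highest RPN is 480 → #2.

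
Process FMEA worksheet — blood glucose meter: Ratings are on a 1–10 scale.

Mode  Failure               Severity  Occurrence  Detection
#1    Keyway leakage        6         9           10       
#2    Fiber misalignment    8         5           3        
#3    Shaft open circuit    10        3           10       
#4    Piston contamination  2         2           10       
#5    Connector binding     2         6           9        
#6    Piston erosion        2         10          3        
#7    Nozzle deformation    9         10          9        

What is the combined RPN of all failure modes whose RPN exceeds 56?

1938

RPN = Severity × Occurrence × Detection:
  #1: 6 × 9 × 10 = 540
  #2: 8 × 5 × 3 = 120
  #3: 10 × 3 × 10 = 300
  #4: 2 × 2 × 10 = 40
  #5: 2 × 6 × 9 = 108
  #6: 2 × 10 × 3 = 60
  #7: 9 × 10 × 9 = 810
RPN > 56: #1 (540), #2 (120), #3 (300), #5 (108), #6 (60), #7 (810).
Sum: 540 + 120 + 300 + 108 + 60 + 810 = 1938.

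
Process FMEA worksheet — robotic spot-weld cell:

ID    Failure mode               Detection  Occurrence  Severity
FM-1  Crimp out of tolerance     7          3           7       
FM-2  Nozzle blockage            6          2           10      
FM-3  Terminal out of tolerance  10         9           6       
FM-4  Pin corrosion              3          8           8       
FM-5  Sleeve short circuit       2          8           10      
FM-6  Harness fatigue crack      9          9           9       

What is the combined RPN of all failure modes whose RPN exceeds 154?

RPN = Severity × Occurrence × Detection:
  FM-1: 7 × 3 × 7 = 147
  FM-2: 10 × 2 × 6 = 120
  FM-3: 6 × 9 × 10 = 540
  FM-4: 8 × 8 × 3 = 192
  FM-5: 10 × 8 × 2 = 160
  FM-6: 9 × 9 × 9 = 729
RPN > 154: FM-3 (540), FM-4 (192), FM-5 (160), FM-6 (729).
Sum: 540 + 192 + 160 + 729 = 1621.

1621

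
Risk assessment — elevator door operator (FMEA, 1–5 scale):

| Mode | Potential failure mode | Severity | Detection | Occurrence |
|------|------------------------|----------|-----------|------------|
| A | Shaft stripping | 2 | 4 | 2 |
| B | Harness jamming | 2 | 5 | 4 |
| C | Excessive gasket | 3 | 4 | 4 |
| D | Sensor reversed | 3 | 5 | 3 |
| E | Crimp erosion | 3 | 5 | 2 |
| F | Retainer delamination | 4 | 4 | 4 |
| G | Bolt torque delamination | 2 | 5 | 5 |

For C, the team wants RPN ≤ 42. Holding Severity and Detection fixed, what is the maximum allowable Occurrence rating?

C: S=3, O=4, D=4 → current RPN = 48.
Fixed product = 12. Need 12 × O ≤ 42, so O ≤ 42/12 = 3.50.
Maximum integer Occurrence rating = 3 (gives RPN 36; O=4 would give 48 > 42).

3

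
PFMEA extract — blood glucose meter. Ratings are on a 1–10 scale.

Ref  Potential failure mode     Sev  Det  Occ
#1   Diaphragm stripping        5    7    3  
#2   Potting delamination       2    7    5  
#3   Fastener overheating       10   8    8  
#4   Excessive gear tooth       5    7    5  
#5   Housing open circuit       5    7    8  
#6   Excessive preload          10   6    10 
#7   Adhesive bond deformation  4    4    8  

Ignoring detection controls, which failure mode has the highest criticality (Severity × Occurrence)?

Criticality = Severity × Occurrence:
  #1: 5 × 3 = 15
  #2: 2 × 5 = 10
  #3: 10 × 8 = 80
  #4: 5 × 5 = 25
  #5: 5 × 8 = 40
  #6: 10 × 10 = 100
  #7: 4 × 8 = 32
Highest criticality is 100 → #6.

#6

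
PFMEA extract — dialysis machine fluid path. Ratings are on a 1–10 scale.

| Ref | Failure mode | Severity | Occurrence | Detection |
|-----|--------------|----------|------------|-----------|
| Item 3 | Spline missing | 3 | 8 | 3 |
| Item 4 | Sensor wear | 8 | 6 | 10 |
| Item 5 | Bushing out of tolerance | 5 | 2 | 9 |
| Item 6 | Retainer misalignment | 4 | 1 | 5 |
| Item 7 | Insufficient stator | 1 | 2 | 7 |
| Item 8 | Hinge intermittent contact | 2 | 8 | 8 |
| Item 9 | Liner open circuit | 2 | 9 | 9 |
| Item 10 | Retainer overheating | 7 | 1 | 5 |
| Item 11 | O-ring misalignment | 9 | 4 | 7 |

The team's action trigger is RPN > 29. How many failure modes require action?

RPN = Severity × Occurrence × Detection:
  Item 3: 3 × 8 × 3 = 72
  Item 4: 8 × 6 × 10 = 480
  Item 5: 5 × 2 × 9 = 90
  Item 6: 4 × 1 × 5 = 20
  Item 7: 1 × 2 × 7 = 14
  Item 8: 2 × 8 × 8 = 128
  Item 9: 2 × 9 × 9 = 162
  Item 10: 7 × 1 × 5 = 35
  Item 11: 9 × 4 × 7 = 252
Modes with RPN > 29: Item 3 (72), Item 4 (480), Item 5 (90), Item 8 (128), Item 9 (162), Item 10 (35), Item 11 (252) → 7.

7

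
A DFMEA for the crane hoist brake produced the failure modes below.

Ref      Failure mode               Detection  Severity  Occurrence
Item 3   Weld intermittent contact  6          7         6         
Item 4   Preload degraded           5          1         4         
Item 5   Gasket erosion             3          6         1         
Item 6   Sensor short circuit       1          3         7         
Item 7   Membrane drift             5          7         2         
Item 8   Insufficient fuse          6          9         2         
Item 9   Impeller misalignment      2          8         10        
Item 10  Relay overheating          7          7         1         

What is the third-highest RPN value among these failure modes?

108

RPN = Severity × Occurrence × Detection:
  Item 3: 7 × 6 × 6 = 252
  Item 4: 1 × 4 × 5 = 20
  Item 5: 6 × 1 × 3 = 18
  Item 6: 3 × 7 × 1 = 21
  Item 7: 7 × 2 × 5 = 70
  Item 8: 9 × 2 × 6 = 108
  Item 9: 8 × 10 × 2 = 160
  Item 10: 7 × 1 × 7 = 49
Sorted descending: 252, 160, 108, 70, 49, 21, 20, 18.
The third-highest RPN is 108 (Item 8).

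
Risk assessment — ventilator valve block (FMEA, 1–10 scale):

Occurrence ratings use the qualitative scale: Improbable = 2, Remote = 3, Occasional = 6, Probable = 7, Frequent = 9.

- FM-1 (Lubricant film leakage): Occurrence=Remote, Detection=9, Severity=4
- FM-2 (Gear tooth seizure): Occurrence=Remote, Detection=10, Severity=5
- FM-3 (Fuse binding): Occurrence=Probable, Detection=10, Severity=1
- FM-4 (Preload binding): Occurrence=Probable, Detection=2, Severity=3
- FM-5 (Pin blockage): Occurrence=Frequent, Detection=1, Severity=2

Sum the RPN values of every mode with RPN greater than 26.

RPN = Severity × Occurrence × Detection:
  FM-1: 4 × 3 × 9 = 108
  FM-2: 5 × 3 × 10 = 150
  FM-3: 1 × 7 × 10 = 70
  FM-4: 3 × 7 × 2 = 42
  FM-5: 2 × 9 × 1 = 18
RPN > 26: FM-1 (108), FM-2 (150), FM-3 (70), FM-4 (42).
Sum: 108 + 150 + 70 + 42 = 370.

370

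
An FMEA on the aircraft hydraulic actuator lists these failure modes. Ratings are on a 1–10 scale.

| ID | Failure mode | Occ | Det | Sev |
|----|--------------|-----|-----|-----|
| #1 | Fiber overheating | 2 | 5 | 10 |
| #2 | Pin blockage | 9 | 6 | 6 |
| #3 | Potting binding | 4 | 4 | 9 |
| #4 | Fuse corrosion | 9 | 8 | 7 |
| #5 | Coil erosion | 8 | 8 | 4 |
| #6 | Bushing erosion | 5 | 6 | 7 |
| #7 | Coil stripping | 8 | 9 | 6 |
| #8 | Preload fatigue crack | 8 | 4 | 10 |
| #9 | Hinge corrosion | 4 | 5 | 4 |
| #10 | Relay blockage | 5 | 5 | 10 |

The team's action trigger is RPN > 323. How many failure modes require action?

RPN = Severity × Occurrence × Detection:
  #1: 10 × 2 × 5 = 100
  #2: 6 × 9 × 6 = 324
  #3: 9 × 4 × 4 = 144
  #4: 7 × 9 × 8 = 504
  #5: 4 × 8 × 8 = 256
  #6: 7 × 5 × 6 = 210
  #7: 6 × 8 × 9 = 432
  #8: 10 × 8 × 4 = 320
  #9: 4 × 4 × 5 = 80
  #10: 10 × 5 × 5 = 250
Modes with RPN > 323: #2 (324), #4 (504), #7 (432) → 3.

3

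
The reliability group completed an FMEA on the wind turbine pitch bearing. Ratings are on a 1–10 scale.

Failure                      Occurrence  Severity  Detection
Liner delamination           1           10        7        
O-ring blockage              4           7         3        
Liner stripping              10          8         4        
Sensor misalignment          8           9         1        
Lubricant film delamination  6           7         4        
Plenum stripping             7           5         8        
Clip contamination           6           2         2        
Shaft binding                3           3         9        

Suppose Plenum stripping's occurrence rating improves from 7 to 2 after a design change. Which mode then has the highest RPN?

Liner stripping

RPN = Severity × Occurrence × Detection:
  Liner delamination: 10 × 1 × 7 = 70
  O-ring blockage: 7 × 4 × 3 = 84
  Liner stripping: 8 × 10 × 4 = 320
  Sensor misalignment: 9 × 8 × 1 = 72
  Lubricant film delamination: 7 × 6 × 4 = 168
  Plenum stripping: 5 × 7 × 8 = 280
  Clip contamination: 2 × 6 × 2 = 24
  Shaft binding: 3 × 3 × 9 = 81
After action: Plenum stripping → 5 × 2 × 8 = 80.
Revised RPNs: Liner stripping=320, Lubricant film delamination=168, O-ring blockage=84, Shaft binding=81, Plenum stripping=80, Sensor misalignment=72, Liner delamination=70, Clip contamination=24.
Highest is now Liner stripping (320).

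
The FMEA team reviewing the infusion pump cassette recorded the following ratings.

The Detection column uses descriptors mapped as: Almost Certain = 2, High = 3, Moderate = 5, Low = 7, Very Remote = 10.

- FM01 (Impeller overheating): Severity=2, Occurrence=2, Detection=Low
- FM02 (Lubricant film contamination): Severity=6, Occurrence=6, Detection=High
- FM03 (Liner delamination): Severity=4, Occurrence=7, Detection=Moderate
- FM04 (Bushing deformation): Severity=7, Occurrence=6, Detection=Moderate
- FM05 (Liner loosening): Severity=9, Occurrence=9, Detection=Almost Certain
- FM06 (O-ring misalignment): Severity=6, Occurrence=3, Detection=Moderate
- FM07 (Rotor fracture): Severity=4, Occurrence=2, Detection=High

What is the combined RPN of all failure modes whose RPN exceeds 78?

710

RPN = Severity × Occurrence × Detection:
  FM01: 2 × 2 × 7 = 28
  FM02: 6 × 6 × 3 = 108
  FM03: 4 × 7 × 5 = 140
  FM04: 7 × 6 × 5 = 210
  FM05: 9 × 9 × 2 = 162
  FM06: 6 × 3 × 5 = 90
  FM07: 4 × 2 × 3 = 24
RPN > 78: FM02 (108), FM03 (140), FM04 (210), FM05 (162), FM06 (90).
Sum: 108 + 140 + 210 + 162 + 90 = 710.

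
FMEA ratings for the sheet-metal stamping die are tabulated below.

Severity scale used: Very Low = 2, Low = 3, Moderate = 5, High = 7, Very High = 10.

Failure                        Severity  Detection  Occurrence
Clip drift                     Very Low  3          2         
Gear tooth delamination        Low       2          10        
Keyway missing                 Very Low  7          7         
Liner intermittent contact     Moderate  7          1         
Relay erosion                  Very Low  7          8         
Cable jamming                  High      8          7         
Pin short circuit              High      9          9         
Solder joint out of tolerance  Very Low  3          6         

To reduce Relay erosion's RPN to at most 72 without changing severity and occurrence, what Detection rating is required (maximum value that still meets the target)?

4

Relay erosion: S=2, O=8, D=7 → current RPN = 112.
Fixed product = 16. Need 16 × D ≤ 72, so D ≤ 72/16 = 4.50.
Maximum integer Detection rating = 4 (gives RPN 64; D=5 would give 80 > 72).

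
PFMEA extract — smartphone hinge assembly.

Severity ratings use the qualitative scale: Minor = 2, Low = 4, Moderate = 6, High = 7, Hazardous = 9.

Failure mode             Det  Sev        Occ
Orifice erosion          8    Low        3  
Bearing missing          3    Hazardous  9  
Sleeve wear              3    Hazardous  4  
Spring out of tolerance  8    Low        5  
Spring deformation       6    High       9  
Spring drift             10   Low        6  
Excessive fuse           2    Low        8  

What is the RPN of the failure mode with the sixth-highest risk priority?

96

RPN = Severity × Occurrence × Detection:
  Orifice erosion: 4 × 3 × 8 = 96
  Bearing missing: 9 × 9 × 3 = 243
  Sleeve wear: 9 × 4 × 3 = 108
  Spring out of tolerance: 4 × 5 × 8 = 160
  Spring deformation: 7 × 9 × 6 = 378
  Spring drift: 4 × 6 × 10 = 240
  Excessive fuse: 4 × 8 × 2 = 64
Sorted descending: 378, 243, 240, 160, 108, 96, 64.
The sixth-highest RPN is 96 (Orifice erosion).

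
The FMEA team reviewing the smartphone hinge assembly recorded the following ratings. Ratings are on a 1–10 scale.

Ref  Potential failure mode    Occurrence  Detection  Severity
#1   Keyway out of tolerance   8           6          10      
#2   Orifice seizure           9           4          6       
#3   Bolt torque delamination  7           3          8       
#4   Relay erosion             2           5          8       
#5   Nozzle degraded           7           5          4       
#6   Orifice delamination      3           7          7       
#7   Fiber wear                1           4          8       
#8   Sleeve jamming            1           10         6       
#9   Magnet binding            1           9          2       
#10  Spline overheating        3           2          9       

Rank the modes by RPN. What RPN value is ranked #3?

RPN = Severity × Occurrence × Detection:
  #1: 10 × 8 × 6 = 480
  #2: 6 × 9 × 4 = 216
  #3: 8 × 7 × 3 = 168
  #4: 8 × 2 × 5 = 80
  #5: 4 × 7 × 5 = 140
  #6: 7 × 3 × 7 = 147
  #7: 8 × 1 × 4 = 32
  #8: 6 × 1 × 10 = 60
  #9: 2 × 1 × 9 = 18
  #10: 9 × 3 × 2 = 54
Sorted descending: 480, 216, 168, 147, 140, 80, 60, 54, 32, 18.
The third-highest RPN is 168 (#3).

168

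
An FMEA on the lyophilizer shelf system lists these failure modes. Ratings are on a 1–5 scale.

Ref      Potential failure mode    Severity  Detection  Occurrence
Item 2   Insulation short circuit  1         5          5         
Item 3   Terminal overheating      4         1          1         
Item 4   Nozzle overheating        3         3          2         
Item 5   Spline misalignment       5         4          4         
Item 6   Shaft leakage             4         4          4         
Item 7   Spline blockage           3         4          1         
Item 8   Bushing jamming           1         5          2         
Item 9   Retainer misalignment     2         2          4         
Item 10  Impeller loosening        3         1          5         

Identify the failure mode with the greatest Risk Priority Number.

Item 5

RPN = Severity × Occurrence × Detection:
  Item 2: 1 × 5 × 5 = 25
  Item 3: 4 × 1 × 1 = 4
  Item 4: 3 × 2 × 3 = 18
  Item 5: 5 × 4 × 4 = 80
  Item 6: 4 × 4 × 4 = 64
  Item 7: 3 × 1 × 4 = 12
  Item 8: 1 × 2 × 5 = 10
  Item 9: 2 × 4 × 2 = 16
  Item 10: 3 × 5 × 1 = 15
Highest RPN is 80 → Item 5.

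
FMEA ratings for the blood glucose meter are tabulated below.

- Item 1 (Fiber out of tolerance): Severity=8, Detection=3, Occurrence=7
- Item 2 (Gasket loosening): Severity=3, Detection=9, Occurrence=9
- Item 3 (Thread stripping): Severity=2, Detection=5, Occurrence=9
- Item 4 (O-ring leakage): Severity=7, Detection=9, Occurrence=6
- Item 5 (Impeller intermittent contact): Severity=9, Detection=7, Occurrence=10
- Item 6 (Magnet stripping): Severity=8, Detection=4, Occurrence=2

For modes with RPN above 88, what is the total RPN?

RPN = Severity × Occurrence × Detection:
  Item 1: 8 × 7 × 3 = 168
  Item 2: 3 × 9 × 9 = 243
  Item 3: 2 × 9 × 5 = 90
  Item 4: 7 × 6 × 9 = 378
  Item 5: 9 × 10 × 7 = 630
  Item 6: 8 × 2 × 4 = 64
RPN > 88: Item 1 (168), Item 2 (243), Item 3 (90), Item 4 (378), Item 5 (630).
Sum: 168 + 243 + 90 + 378 + 630 = 1509.

1509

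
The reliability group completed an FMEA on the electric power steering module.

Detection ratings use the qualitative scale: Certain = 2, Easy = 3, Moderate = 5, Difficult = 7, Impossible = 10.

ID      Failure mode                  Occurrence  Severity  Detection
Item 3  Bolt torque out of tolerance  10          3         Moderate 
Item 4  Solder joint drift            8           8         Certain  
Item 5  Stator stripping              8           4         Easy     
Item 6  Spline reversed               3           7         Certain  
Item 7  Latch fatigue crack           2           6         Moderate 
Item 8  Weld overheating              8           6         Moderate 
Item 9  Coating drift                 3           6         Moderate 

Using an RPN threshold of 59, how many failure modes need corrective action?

RPN = Severity × Occurrence × Detection:
  Item 3: 3 × 10 × 5 = 150
  Item 4: 8 × 8 × 2 = 128
  Item 5: 4 × 8 × 3 = 96
  Item 6: 7 × 3 × 2 = 42
  Item 7: 6 × 2 × 5 = 60
  Item 8: 6 × 8 × 5 = 240
  Item 9: 6 × 3 × 5 = 90
Modes with RPN ≥ 59: Item 3 (150), Item 4 (128), Item 5 (96), Item 7 (60), Item 8 (240), Item 9 (90) → 6.

6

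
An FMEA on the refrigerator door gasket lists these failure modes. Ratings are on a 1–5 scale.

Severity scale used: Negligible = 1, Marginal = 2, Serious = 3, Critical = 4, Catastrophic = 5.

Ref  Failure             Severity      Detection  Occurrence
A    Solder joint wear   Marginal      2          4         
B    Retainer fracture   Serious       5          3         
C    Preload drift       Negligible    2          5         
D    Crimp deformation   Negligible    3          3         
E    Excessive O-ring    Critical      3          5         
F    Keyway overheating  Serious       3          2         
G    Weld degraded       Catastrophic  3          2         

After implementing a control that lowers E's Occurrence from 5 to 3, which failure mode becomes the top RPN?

RPN = Severity × Occurrence × Detection:
  A: 2 × 4 × 2 = 16
  B: 3 × 3 × 5 = 45
  C: 1 × 5 × 2 = 10
  D: 1 × 3 × 3 = 9
  E: 4 × 5 × 3 = 60
  F: 3 × 2 × 3 = 18
  G: 5 × 2 × 3 = 30
After action: E → 4 × 3 × 3 = 36.
Revised RPNs: B=45, E=36, G=30, F=18, A=16, C=10, D=9.
Highest is now B (45).

B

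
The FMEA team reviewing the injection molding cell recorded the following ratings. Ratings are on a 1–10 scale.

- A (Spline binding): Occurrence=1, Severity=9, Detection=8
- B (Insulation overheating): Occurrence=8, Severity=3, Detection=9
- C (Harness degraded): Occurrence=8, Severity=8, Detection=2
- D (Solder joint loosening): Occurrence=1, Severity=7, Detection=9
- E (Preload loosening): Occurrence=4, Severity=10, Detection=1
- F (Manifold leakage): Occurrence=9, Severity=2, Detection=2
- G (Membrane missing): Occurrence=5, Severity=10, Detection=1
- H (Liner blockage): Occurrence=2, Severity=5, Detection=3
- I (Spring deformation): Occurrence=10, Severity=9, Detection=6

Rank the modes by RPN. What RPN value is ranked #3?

128

RPN = Severity × Occurrence × Detection:
  A: 9 × 1 × 8 = 72
  B: 3 × 8 × 9 = 216
  C: 8 × 8 × 2 = 128
  D: 7 × 1 × 9 = 63
  E: 10 × 4 × 1 = 40
  F: 2 × 9 × 2 = 36
  G: 10 × 5 × 1 = 50
  H: 5 × 2 × 3 = 30
  I: 9 × 10 × 6 = 540
Sorted descending: 540, 216, 128, 72, 63, 50, 40, 36, 30.
The third-highest RPN is 128 (C).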